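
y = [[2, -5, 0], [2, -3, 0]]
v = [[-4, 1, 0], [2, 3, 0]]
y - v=[[6, -6, 0], [0, -6, 0]]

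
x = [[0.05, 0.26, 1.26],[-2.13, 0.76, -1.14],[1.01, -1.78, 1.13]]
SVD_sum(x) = [[0.39, -0.30, 0.32], [-1.63, 1.23, -1.32], [1.47, -1.11, 1.19]] + [[-0.01, 0.76, 0.73], [0.00, -0.15, -0.15], [0.01, -0.37, -0.36]] + [[-0.33, -0.21, 0.21], [-0.50, -0.32, 0.32], [-0.47, -0.3, 0.30]]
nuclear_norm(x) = 5.55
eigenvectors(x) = [[(-0.26+0j),(0.26-0.55j),(0.26+0.55j)], [0.62+0.00j,(0.61+0j),0.61-0.00j], [(-0.74+0j),0.21+0.46j,(0.21-0.46j)]]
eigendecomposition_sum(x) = [[(0.47+0j), (-0.39+0j), (0.56+0j)],[-1.14+0.00j, (0.94+0j), -1.34-0.00j],[1.34+0.00j, -1.11+0.00j, 1.58+0.00j]] + [[-0.21+0.44j, (0.33+0.25j), (0.35+0.06j)],[-0.50-0.00j, -0.09+0.40j, 0.10+0.34j],[-0.17-0.38j, -0.34+0.07j, -0.23+0.19j]] + [[-0.21-0.44j, 0.33-0.25j, 0.35-0.06j], [-0.50+0.00j, (-0.09-0.4j), 0.10-0.34j], [-0.17+0.38j, (-0.34-0.07j), -0.23-0.19j]]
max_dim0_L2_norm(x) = 2.36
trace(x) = 1.94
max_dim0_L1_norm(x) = 3.53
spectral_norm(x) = 3.32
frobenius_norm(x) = 3.68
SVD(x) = [[-0.18,-0.88,0.43], [0.73,0.18,0.66], [-0.66,0.43,0.62]] @ diag([3.3248332158816916, 1.1969733312296191, 1.0246652774905944]) @ [[-0.67, 0.51, -0.54], [0.01, -0.72, -0.69], [-0.74, -0.47, 0.48]]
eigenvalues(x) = [(2.99+0j), (-0.53+1.04j), (-0.53-1.04j)]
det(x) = 4.08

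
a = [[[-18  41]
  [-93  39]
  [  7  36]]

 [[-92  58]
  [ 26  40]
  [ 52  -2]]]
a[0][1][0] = -93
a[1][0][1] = 58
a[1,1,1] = 40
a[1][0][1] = 58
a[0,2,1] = 36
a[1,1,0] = 26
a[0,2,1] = 36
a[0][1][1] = 39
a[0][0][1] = 41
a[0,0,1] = 41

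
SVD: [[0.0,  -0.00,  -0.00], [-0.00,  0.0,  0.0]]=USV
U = [[1.0, 0.00], [0.0, 1.00]]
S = [0.0, 0.0]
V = [[1.0, 0.00, 0.00], [0.00, 1.00, 0.0]]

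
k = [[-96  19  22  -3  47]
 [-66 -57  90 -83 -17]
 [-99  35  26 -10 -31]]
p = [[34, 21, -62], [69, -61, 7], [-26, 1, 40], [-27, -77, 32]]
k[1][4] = -17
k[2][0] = -99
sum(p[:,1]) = -116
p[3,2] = 32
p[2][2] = 40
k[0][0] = -96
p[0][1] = 21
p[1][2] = 7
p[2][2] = 40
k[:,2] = [22, 90, 26]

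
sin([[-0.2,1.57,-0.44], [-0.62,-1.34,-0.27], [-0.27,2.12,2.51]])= [[-0.62, 1.44, -0.17], [-0.54, -1.53, -0.19], [-0.01, 1.31, 0.67]]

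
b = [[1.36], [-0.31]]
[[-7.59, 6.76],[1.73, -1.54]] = b @ [[-5.58,4.97]]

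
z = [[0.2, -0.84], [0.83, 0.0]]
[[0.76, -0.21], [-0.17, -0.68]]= z @ [[-0.21, -0.82],[-0.96, 0.05]]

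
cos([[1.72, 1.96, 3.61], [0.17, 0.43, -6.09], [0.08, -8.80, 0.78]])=[[-0.24, -0.45, -0.30], [-0.01, 0.41, 0.38], [-0.02, 0.54, 0.39]]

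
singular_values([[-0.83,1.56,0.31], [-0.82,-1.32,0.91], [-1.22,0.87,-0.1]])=[2.36, 1.7, 0.51]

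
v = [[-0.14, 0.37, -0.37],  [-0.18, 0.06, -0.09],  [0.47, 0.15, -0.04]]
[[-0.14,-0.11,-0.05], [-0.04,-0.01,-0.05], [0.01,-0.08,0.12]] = v@[[0.05, -0.11, 0.27], [0.02, -0.13, -0.08], [0.37, 0.21, -0.04]]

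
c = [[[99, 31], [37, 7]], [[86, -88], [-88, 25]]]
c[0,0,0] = 99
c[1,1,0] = -88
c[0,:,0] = [99, 37]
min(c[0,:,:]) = 7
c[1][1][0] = -88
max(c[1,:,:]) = 86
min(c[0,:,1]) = 7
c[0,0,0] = 99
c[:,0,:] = [[99, 31], [86, -88]]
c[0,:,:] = [[99, 31], [37, 7]]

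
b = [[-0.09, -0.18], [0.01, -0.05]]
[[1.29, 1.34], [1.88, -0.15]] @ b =[[-0.1, -0.3],[-0.17, -0.33]]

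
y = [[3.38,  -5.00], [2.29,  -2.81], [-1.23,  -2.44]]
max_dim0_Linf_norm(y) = 5.0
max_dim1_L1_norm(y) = 8.38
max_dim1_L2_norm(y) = 6.04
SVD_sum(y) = [[3.15, -5.14], [1.88, -3.06], [0.75, -1.22]] + [[0.23, 0.14], [0.41, 0.25], [-1.98, -1.22]]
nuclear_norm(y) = 9.55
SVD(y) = [[-0.84,-0.11], [-0.50,-0.2], [-0.2,0.97]] @ diag([7.164120839405702, 2.3888224292301383]) @ [[-0.52, 0.85], [-0.85, -0.52]]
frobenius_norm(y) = 7.55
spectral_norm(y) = 7.16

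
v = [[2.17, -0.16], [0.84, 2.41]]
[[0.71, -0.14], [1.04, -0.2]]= v @ [[0.35, -0.07], [0.31, -0.06]]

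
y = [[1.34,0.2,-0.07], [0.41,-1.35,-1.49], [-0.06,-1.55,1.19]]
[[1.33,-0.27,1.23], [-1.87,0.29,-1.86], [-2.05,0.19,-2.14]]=y @ [[0.79, -0.18, 0.71],  [1.43, -0.18, 1.45],  [0.18, -0.08, 0.13]]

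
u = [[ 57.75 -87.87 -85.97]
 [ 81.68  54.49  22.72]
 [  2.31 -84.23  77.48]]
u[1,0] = 81.68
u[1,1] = 54.49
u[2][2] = 77.48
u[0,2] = -85.97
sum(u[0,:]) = -116.09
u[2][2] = 77.48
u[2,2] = 77.48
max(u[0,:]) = 57.75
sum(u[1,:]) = 158.89000000000001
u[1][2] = 22.72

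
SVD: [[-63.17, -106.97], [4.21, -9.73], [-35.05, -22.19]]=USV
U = [[-0.96, -0.24], [-0.05, -0.44], [-0.29, 0.87]]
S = [129.85, 20.13]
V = [[0.54,0.84], [-0.84,0.54]]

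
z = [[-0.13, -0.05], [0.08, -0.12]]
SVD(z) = [[-0.65, 0.76], [0.76, 0.65]] @ diag([0.15670141633689563, 0.1250786397352118]) @ [[0.93, -0.38], [-0.38, -0.93]]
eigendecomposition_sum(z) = [[(-0.06+0.03j), (-0.03-0.05j)], [(0.04+0.08j), (-0.06+0.04j)]] + [[-0.06-0.03j, (-0.03+0.05j)], [(0.04-0.08j), -0.06-0.04j]]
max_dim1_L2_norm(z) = 0.14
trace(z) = -0.25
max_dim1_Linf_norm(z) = 0.13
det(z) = 0.02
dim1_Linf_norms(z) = [0.13, 0.12]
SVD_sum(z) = [[-0.09, 0.04], [0.11, -0.04]] + [[-0.04, -0.09],[-0.03, -0.08]]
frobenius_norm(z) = 0.20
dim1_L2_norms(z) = [0.14, 0.14]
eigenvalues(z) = [(-0.12+0.06j), (-0.12-0.06j)]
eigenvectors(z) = [[(0.05-0.62j),0.05+0.62j], [(-0.78+0j),(-0.78-0j)]]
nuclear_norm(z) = 0.28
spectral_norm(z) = 0.16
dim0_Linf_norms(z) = [0.13, 0.12]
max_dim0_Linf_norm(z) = 0.13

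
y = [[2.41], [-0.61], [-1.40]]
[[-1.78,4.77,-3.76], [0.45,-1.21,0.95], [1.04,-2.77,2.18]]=y@[[-0.74, 1.98, -1.56]]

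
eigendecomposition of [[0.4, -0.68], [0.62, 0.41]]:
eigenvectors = [[(0.72+0j), 0.72-0.00j], [-0.01-0.69j, (-0.01+0.69j)]]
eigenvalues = [(0.4+0.65j), (0.4-0.65j)]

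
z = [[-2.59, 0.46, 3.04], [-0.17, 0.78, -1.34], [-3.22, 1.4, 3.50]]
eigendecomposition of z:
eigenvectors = [[-0.75+0.00j, -0.47+0.17j, -0.47-0.17j], [-0.51+0.00j, (0.09-0.52j), 0.09+0.52j], [(-0.42+0j), (-0.69+0j), -0.69-0.00j]]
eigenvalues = [(-0.58+0j), (1.14+1.85j), (1.14-1.85j)]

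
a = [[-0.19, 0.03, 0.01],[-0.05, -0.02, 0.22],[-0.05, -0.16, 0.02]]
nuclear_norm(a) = 0.58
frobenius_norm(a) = 0.34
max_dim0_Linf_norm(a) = 0.22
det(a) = -0.01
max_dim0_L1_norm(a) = 0.29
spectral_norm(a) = 0.25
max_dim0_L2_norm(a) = 0.22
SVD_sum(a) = [[-0.06, -0.02, 0.09], [-0.12, -0.05, 0.16], [-0.05, -0.02, 0.06]] + [[-0.13, 0.04, -0.08], [0.06, -0.02, 0.04], [0.01, -0.0, 0.01]] + [[0.0, 0.01, 0.0], [0.00, 0.05, 0.02], [-0.01, -0.14, -0.05]]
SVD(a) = [[-0.45,0.89,-0.08],[-0.83,-0.45,-0.32],[-0.32,-0.07,0.94]] @ diag([0.24742646778819088, 0.1762525763736394, 0.15689223167357197]) @ [[0.58, 0.22, -0.78], [-0.81, 0.27, -0.52], [-0.1, -0.94, -0.34]]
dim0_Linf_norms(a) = [0.19, 0.16, 0.22]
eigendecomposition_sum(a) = [[-0.18+0.00j, (0.02+0j), -0.01-0.00j],[0.00-0.00j, -0.00-0.00j, 0j],[-0.04+0.00j, 0j, -0.00-0.00j]] + [[-0.00+0.00j, 0.01j, (0.01-0.01j)], [-0.03+0.00j, -0.01+0.10j, (0.11+0j)], [-0.00-0.02j, -0.08+0.00j, 0.01+0.09j]] + [[(-0-0j),  0.00-0.01j,  0.01+0.01j], [-0.03-0.00j,  (-0.01-0.1j),  (0.11-0j)], [-0.00+0.02j,  (-0.08-0j),  0.01-0.09j]]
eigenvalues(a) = [(-0.19+0j), (-0+0.19j), (-0-0.19j)]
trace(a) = -0.19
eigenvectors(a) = [[(0.97+0j), (-0.08+0.05j), (-0.08-0.05j)], [-0.01+0.00j, -0.75+0.00j, (-0.75-0j)], [0.23+0.00j, (-0.08-0.64j), (-0.08+0.64j)]]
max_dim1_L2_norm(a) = 0.23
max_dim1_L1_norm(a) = 0.29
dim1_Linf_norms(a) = [0.19, 0.22, 0.16]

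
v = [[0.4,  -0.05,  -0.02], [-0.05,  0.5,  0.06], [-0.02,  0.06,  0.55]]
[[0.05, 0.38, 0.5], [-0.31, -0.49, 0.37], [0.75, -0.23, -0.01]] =v @[[0.09, 0.84, 1.35], [-0.79, -0.86, 0.89], [1.45, -0.3, -0.07]]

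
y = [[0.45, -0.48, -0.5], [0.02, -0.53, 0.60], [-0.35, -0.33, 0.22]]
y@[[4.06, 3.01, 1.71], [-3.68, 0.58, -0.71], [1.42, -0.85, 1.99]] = [[2.88, 1.5, 0.12],[2.88, -0.76, 1.6],[0.11, -1.43, 0.07]]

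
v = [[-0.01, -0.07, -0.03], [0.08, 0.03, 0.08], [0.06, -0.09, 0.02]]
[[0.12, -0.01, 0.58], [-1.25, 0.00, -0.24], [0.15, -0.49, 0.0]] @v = [[0.03, -0.06, 0.01],[-0.00, 0.11, 0.03],[-0.04, -0.03, -0.04]]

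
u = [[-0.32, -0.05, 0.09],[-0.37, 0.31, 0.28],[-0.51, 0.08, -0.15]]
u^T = [[-0.32, -0.37, -0.51], [-0.05, 0.31, 0.08], [0.09, 0.28, -0.15]]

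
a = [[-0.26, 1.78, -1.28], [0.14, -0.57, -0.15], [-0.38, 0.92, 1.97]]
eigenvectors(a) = [[0.52, 0.95, 0.97], [0.07, -0.25, 0.21], [-0.85, 0.20, 0.09]]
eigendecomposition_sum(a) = [[0.17, -0.29, -1.20], [0.03, -0.04, -0.17], [-0.29, 0.49, 1.99]] + [[-0.44, 2.05, -0.09], [0.11, -0.53, 0.02], [-0.09, 0.43, -0.02]] + [[0.0, 0.02, 0.00], [0.00, 0.00, 0.0], [0.0, 0.0, 0.0]]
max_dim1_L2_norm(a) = 2.21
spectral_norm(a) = 2.38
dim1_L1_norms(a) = [3.32, 0.86, 3.27]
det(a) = -0.02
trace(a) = 1.14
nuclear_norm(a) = 4.49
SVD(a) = [[0.71, 0.68, -0.2],[0.0, -0.29, -0.96],[-0.71, 0.68, -0.2]] @ diag([2.3787117310615913, 2.110642791911129, 0.00418395310165597]) @ [[0.04,  0.25,  -0.97], [-0.22,  0.94,  0.24], [-0.97,  -0.21,  -0.09]]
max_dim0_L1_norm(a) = 3.4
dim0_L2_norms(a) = [0.48, 2.08, 2.35]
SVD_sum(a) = [[0.06, 0.43, -1.62],[0.0, 0.0, -0.0],[-0.06, -0.43, 1.63]] + [[-0.32, 1.35, 0.34], [0.14, -0.57, -0.15], [-0.32, 1.35, 0.34]] + [[0.00, 0.0, 0.0], [0.0, 0.0, 0.00], [0.00, 0.00, 0.0]]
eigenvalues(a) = [2.12, -0.99, 0.01]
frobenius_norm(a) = 3.18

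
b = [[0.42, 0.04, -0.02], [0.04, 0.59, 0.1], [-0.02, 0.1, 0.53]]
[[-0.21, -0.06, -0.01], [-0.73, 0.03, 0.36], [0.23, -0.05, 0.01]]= b@ [[-0.35, -0.15, -0.09], [-1.33, 0.08, 0.64], [0.68, -0.11, -0.11]]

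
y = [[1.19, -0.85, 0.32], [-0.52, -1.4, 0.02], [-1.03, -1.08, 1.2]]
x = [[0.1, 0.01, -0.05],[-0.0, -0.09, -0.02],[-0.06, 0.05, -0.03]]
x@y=[[0.17, -0.04, -0.03], [0.07, 0.15, -0.03], [-0.07, 0.01, -0.05]]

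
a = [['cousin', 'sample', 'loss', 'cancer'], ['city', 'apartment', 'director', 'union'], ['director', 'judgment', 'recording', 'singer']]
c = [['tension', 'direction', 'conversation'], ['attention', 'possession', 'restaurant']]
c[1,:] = ['attention', 'possession', 'restaurant']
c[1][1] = 'possession'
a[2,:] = ['director', 'judgment', 'recording', 'singer']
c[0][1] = 'direction'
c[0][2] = 'conversation'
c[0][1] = 'direction'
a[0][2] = 'loss'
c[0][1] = 'direction'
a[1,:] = ['city', 'apartment', 'director', 'union']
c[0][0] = 'tension'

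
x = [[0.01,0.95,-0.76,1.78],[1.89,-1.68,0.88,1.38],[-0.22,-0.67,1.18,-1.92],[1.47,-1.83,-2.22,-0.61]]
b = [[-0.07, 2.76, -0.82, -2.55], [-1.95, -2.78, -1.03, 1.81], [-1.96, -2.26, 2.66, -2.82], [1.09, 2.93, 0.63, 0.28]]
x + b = [[-0.06, 3.71, -1.58, -0.77], [-0.06, -4.46, -0.15, 3.19], [-2.18, -2.93, 3.84, -4.74], [2.56, 1.1, -1.59, -0.33]]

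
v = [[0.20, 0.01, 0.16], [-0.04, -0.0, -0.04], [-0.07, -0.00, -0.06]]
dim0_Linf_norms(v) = [0.2, 0.01, 0.16]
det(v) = 0.00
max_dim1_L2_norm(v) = 0.26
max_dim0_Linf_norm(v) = 0.2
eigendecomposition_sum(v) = [[0.20+0.00j, (0.01+0j), 0.15+0.00j], [(-0.04+0j), -0.00+0.00j, (-0.03-0j)], [(-0.07+0j), (-0+0j), -0.05-0.00j]] + [[0.00-0.00j, (-0-0j), -0j], [-0.00+0.00j, 0.00+0.00j, (-0.01-0j)], [(-0+0j), 0.00+0.00j, (-0+0j)]] + [[0.00+0.00j, -0.00+0.00j, 0j], [-0.00-0.00j, -0j, (-0.01+0j)], [-0.00-0.00j, 0.00-0.00j, (-0-0j)]]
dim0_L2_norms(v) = [0.22, 0.01, 0.18]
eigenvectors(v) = [[(0.93+0j), 0.32-0.31j, 0.32+0.31j], [-0.17+0.00j, (-0.72+0j), -0.72-0.00j], [(-0.32+0j), (-0.34+0.41j), (-0.34-0.41j)]]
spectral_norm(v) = 0.28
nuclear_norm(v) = 0.29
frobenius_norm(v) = 0.28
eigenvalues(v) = [(0.14+0j), (-0+0.01j), (-0-0.01j)]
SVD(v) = [[-0.92, -0.35, 0.17], [0.20, -0.81, -0.55], [0.33, -0.48, 0.81]] @ diag([0.2781032743817931, 0.00740224438397651, 0.0019430790526840274]) @ [[-0.78, -0.03, -0.63], [-0.54, -0.47, 0.69], [-0.32, 0.88, 0.35]]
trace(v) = 0.14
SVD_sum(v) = [[0.20, 0.01, 0.16], [-0.04, -0.00, -0.04], [-0.07, -0.0, -0.06]] + [[0.0, 0.0, -0.0],[0.0, 0.0, -0.00],[0.00, 0.00, -0.00]] + [[-0.00, 0.0, 0.00],[0.0, -0.00, -0.0],[-0.0, 0.00, 0.00]]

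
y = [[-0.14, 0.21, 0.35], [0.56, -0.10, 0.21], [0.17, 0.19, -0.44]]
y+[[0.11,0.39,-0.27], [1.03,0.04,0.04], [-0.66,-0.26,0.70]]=[[-0.03, 0.60, 0.08], [1.59, -0.06, 0.25], [-0.49, -0.07, 0.26]]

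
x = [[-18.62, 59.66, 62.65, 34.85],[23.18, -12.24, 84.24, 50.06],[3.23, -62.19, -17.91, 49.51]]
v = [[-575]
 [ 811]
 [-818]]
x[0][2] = 62.65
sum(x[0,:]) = 138.54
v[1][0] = 811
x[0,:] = [-18.62, 59.66, 62.65, 34.85]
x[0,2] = 62.65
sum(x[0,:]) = 138.54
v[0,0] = -575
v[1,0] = 811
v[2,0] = -818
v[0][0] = -575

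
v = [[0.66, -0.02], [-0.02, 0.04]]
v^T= [[0.66,-0.02], [-0.02,0.04]]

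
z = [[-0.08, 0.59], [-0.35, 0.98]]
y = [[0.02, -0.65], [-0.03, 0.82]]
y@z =[[0.23, -0.63], [-0.28, 0.79]]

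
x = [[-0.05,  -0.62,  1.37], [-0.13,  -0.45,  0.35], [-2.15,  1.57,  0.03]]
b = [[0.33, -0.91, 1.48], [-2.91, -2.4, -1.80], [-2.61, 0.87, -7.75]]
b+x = [[0.28,  -1.53,  2.85], [-3.04,  -2.85,  -1.45], [-4.76,  2.44,  -7.72]]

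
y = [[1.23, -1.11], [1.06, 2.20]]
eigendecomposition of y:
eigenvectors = [[(0.72+0j),0.72-0.00j], [-0.31-0.63j,(-0.31+0.63j)]]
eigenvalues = [(1.72+0.97j), (1.72-0.97j)]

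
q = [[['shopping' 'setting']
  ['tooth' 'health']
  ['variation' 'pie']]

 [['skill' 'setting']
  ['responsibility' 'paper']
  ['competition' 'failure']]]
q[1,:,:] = [['skill', 'setting'], ['responsibility', 'paper'], ['competition', 'failure']]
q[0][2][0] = 'variation'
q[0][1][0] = 'tooth'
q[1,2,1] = 'failure'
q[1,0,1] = 'setting'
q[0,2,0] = 'variation'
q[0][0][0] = 'shopping'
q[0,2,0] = 'variation'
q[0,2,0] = 'variation'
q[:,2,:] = [['variation', 'pie'], ['competition', 'failure']]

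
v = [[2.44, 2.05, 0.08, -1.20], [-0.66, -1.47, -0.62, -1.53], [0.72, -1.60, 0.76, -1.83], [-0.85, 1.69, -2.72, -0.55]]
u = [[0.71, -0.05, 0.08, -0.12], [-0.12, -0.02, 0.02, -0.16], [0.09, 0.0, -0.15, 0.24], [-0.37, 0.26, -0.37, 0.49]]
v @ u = [[1.94, -0.48, 0.67, -1.19], [0.22, -0.34, 0.58, -0.58], [1.45, -0.48, 0.59, -0.54], [-0.85, -0.13, 0.58, -1.09]]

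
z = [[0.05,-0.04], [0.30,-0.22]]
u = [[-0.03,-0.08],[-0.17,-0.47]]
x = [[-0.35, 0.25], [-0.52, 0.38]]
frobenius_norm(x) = 0.77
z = u @ x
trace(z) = -0.17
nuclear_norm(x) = 0.78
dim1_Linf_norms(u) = [0.08, 0.47]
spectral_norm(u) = 0.51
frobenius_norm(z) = 0.38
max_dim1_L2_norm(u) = 0.5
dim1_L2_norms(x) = [0.43, 0.64]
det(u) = 0.00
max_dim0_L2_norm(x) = 0.63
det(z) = 0.00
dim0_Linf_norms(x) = [0.52, 0.38]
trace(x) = 0.03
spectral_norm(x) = 0.77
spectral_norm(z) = 0.38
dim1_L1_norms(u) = [0.11, 0.64]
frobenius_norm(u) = 0.51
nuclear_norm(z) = 0.38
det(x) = -0.00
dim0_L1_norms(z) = [0.35, 0.26]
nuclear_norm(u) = 0.51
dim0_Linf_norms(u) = [0.17, 0.47]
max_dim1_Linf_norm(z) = 0.3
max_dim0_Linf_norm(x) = 0.52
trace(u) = -0.50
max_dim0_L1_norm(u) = 0.55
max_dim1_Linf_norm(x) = 0.52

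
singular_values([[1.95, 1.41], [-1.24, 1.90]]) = [2.43, 2.25]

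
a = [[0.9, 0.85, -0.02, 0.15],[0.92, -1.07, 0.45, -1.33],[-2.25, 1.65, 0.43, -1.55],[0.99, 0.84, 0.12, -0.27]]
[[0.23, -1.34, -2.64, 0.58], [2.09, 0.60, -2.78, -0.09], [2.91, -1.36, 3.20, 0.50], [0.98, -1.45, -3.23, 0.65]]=a @ [[0.18, -0.41, -2.47, 0.3], [0.38, -1.18, -0.63, 0.47], [0.33, 0.02, -0.55, -2.56], [-1.64, 0.22, 0.7, -0.97]]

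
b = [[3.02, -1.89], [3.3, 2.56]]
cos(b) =[[-5.87, 1.56], [-2.73, -5.49]]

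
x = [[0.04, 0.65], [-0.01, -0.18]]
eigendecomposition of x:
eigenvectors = [[1.0,-0.96], [-0.05,0.27]]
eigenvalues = [0.0, -0.14]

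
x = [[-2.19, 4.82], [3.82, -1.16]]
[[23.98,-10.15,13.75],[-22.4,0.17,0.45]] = x @ [[-5.05, -0.69, 1.14],  [2.68, -2.42, 3.37]]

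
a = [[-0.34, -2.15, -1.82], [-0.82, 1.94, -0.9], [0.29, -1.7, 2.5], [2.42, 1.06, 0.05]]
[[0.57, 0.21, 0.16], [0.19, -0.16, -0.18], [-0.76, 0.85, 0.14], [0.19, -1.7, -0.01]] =a @ [[0.09, -0.61, 0.03], [-0.01, -0.22, -0.08], [-0.32, 0.26, 0.0]]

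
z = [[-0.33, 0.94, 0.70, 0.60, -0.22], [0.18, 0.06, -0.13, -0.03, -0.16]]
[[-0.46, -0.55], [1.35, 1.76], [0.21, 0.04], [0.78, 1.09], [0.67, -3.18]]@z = [[0.05, -0.47, -0.25, -0.26, 0.19], [-0.13, 1.37, 0.72, 0.76, -0.58], [-0.06, 0.20, 0.14, 0.12, -0.05], [-0.06, 0.80, 0.4, 0.44, -0.35], [-0.79, 0.44, 0.88, 0.5, 0.36]]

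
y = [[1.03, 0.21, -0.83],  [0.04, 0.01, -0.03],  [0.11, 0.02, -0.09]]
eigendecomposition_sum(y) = [[1.03+0.00j, 0.21+0.00j, -0.83+0.00j],[(0.04+0j), (0.01+0j), -0.03+0.00j],[0.11+0.00j, 0.02+0.00j, (-0.09+0j)]] + [[-0j,  -0.00-0.00j,  (-0+0j)], [-0.00-0.00j,  0j,  -0j], [-0j,  -0.00+0.00j,  (-0+0j)]] + [[0.00+0.00j, (-0+0j), -0.00-0.00j], [-0.00+0.00j, 0.00-0.00j, 0j], [0j, -0.00-0.00j, (-0-0j)]]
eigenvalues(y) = [(0.95+0j), 0j, -0j]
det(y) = 0.00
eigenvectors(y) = [[(-0.99+0j), 0.57+0.08j, (0.57-0.08j)], [-0.04+0.00j, -0.37-0.40j, -0.37+0.40j], [-0.11+0.00j, 0.61+0.00j, (0.61-0j)]]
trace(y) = 0.95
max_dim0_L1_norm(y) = 1.18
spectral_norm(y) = 1.35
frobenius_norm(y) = 1.35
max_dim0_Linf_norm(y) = 1.03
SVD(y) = [[-0.99, -0.05, -0.1], [-0.04, -0.70, 0.71], [-0.11, 0.71, 0.70]] @ diag([1.3479930721822044, 0.003785730240746108, 0.0005878735631024653]) @ [[-0.77, -0.16, 0.62], [-0.22, -0.84, -0.49], [0.60, -0.51, 0.61]]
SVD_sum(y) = [[1.03, 0.21, -0.83], [0.04, 0.01, -0.03], [0.11, 0.02, -0.09]] + [[0.00, 0.0, 0.00], [0.0, 0.00, 0.00], [-0.00, -0.00, -0.00]] + [[-0.00, 0.0, -0.0], [0.00, -0.00, 0.00], [0.0, -0.0, 0.0]]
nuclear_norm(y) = 1.35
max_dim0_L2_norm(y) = 1.04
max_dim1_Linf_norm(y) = 1.03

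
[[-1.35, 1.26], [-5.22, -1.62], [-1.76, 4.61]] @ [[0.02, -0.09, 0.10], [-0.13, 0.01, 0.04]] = [[-0.19, 0.13, -0.08], [0.11, 0.45, -0.59], [-0.63, 0.2, 0.01]]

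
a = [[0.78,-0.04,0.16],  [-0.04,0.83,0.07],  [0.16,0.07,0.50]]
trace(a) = 2.11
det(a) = 0.30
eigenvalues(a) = [0.41, 0.86, 0.84]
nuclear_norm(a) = 2.11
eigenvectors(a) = [[-0.41,-0.81,0.42], [-0.19,0.52,0.83], [0.89,-0.26,0.37]]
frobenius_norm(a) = 1.27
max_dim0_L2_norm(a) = 0.83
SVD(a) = [[0.81, 0.42, -0.41], [-0.52, 0.83, -0.19], [0.26, 0.37, 0.89]] @ diag([0.8572078342606922, 0.8408146263928307, 0.411977539346477]) @ [[0.81, -0.52, 0.26], [0.42, 0.83, 0.37], [-0.41, -0.19, 0.89]]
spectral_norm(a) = 0.86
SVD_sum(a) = [[0.57, -0.36, 0.18], [-0.36, 0.23, -0.12], [0.18, -0.12, 0.06]] + [[0.15,  0.29,  0.13],[0.29,  0.58,  0.26],[0.13,  0.26,  0.11]] + [[0.07, 0.03, -0.15], [0.03, 0.01, -0.07], [-0.15, -0.07, 0.33]]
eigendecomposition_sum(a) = [[0.07, 0.03, -0.15], [0.03, 0.01, -0.07], [-0.15, -0.07, 0.33]] + [[0.57,-0.36,0.18],[-0.36,0.23,-0.12],[0.18,-0.12,0.06]] + [[0.15, 0.29, 0.13], [0.29, 0.58, 0.26], [0.13, 0.26, 0.11]]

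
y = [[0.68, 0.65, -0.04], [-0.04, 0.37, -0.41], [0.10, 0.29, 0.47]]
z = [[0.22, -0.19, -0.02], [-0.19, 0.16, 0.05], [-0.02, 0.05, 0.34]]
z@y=[[0.16, 0.07, 0.06],  [-0.13, -0.05, -0.03],  [0.02, 0.1, 0.14]]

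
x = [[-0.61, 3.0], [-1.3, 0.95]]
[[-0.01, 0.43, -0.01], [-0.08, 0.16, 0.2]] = x @ [[0.07, -0.02, -0.18], [0.01, 0.14, -0.04]]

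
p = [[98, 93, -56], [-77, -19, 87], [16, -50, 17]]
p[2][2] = 17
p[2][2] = 17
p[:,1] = [93, -19, -50]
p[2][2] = 17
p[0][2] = -56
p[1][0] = -77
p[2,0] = 16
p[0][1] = 93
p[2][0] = 16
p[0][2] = -56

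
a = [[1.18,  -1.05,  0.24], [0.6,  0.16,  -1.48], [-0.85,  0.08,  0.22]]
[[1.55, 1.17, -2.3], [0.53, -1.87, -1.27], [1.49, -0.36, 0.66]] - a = [[0.37, 2.22, -2.54], [-0.07, -2.03, 0.21], [2.34, -0.44, 0.44]]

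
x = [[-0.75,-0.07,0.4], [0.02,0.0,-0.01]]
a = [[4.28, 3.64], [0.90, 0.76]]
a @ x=[[-3.14, -0.30, 1.68], [-0.66, -0.06, 0.35]]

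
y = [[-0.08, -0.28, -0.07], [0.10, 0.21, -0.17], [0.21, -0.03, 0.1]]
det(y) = 0.01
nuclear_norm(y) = 0.78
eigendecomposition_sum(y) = [[(-0.05+0.1j), -0.09+0.03j, (-0.07-0.04j)],  [0.07+0.02j, (0.02+0.05j), (-0.02+0.05j)],  [(0.09+0j), 0.05+0.06j, (-0+0.07j)]] + [[-0.05-0.10j, (-0.09-0.03j), -0.07+0.04j],[(0.07-0.02j), 0.02-0.05j, -0.02-0.05j],[(0.09-0j), 0.05-0.06j, (-0-0.07j)]] + [[0.02-0.00j,-0.10-0.00j,0.08-0.00j], [(-0.03+0j),0.16+0.00j,(-0.13+0j)], [0.03-0.00j,(-0.13-0j),0.11-0.00j]]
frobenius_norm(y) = 0.48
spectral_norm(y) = 0.38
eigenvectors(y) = [[0.70+0.00j,  0.70-0.00j,  (0.42+0j)], [(-0.06-0.43j),  -0.06+0.43j,  (-0.7+0j)], [(-0.24-0.52j),  (-0.24+0.52j),  (0.58+0j)]]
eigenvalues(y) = [(-0.03+0.22j), (-0.03-0.22j), (0.29+0j)]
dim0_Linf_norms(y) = [0.21, 0.28, 0.17]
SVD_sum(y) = [[-0.11, -0.25, 0.04],[0.1, 0.23, -0.03],[0.02, 0.04, -0.01]] + [[-0.03, 0.01, -0.03],[-0.06, 0.02, -0.06],[0.16, -0.04, 0.15]] + [[0.06,-0.04,-0.08], [0.06,-0.04,-0.07], [0.04,-0.02,-0.05]]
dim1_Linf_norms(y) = [0.28, 0.21, 0.21]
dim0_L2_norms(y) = [0.25, 0.35, 0.21]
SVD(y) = [[-0.73, -0.20, 0.65], [0.67, -0.36, 0.64], [0.11, 0.91, 0.4]] @ diag([0.3774011697356447, 0.24337363335117582, 0.16136180363275107]) @ [[0.4, 0.91, -0.14], [0.7, -0.2, 0.68], [0.59, -0.37, -0.72]]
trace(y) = 0.23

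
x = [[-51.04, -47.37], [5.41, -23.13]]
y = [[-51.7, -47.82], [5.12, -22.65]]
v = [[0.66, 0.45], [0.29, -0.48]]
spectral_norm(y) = 71.46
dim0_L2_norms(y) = [51.95, 52.91]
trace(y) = -74.35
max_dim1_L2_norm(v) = 0.8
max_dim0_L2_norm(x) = 52.72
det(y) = 1415.84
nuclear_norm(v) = 1.36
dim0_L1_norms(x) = [56.45, 70.5]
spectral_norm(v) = 0.80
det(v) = -0.45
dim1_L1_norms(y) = [99.52, 27.77]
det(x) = 1436.83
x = y + v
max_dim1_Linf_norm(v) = 0.66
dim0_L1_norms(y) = [56.82, 70.47]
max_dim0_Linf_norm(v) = 0.66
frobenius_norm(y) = 74.15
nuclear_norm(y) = 91.27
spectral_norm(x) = 70.71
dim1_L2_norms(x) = [69.63, 23.75]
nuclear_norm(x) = 91.03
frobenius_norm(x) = 73.57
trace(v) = 0.18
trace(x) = -74.17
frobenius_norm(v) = 0.98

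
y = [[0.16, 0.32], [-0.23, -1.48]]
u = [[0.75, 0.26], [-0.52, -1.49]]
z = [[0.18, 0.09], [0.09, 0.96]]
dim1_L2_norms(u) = [0.79, 1.58]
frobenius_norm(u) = 1.77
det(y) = -0.16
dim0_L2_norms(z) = [0.2, 0.96]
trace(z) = 1.14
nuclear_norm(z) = 1.14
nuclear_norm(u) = 2.26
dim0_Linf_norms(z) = [0.18, 0.96]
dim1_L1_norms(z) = [0.27, 1.05]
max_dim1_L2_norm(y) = 1.5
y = u @ z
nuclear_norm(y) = 1.64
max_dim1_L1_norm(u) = 2.01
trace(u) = -0.74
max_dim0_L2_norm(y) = 1.51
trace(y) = -1.32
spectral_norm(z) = 0.97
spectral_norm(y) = 1.54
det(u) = -0.98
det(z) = 0.16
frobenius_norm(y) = 1.54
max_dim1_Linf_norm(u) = 1.49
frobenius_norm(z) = 0.98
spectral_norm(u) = 1.67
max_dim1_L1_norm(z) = 1.05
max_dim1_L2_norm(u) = 1.58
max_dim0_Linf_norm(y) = 1.48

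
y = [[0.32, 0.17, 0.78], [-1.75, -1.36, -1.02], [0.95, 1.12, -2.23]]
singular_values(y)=[2.77, 2.48, 0.0]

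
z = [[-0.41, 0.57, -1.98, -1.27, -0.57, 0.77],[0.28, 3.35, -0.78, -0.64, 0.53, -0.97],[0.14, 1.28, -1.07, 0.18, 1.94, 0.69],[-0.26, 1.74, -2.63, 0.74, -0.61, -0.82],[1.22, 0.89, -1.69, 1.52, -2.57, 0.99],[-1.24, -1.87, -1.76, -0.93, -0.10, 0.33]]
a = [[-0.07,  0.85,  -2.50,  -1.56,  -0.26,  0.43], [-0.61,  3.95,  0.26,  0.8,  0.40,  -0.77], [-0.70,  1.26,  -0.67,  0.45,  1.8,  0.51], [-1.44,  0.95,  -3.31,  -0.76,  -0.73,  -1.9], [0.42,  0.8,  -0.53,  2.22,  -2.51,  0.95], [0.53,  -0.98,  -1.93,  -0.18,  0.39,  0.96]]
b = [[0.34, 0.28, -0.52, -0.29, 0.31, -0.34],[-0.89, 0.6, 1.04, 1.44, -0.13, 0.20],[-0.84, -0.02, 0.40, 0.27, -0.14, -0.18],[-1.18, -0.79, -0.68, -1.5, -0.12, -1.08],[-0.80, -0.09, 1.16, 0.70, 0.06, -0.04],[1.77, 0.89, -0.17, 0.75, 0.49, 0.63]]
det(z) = 24.68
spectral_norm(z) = 5.33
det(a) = 155.64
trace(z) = 0.37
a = b + z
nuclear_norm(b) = 7.33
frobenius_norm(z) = 7.96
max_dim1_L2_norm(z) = 3.88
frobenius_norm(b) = 4.43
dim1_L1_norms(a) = [5.67, 6.79, 5.39, 9.09, 7.43, 4.97]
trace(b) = 0.53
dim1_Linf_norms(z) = [1.98, 3.35, 1.94, 2.63, 2.57, 1.87]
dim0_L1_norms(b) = [5.82, 2.67, 3.97, 4.95, 1.25, 2.47]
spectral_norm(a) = 5.30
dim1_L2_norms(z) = [2.64, 3.68, 2.66, 3.41, 3.88, 3.02]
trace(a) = 0.90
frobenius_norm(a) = 8.44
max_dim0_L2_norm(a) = 4.66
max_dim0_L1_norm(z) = 9.91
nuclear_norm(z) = 16.49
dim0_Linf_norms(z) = [1.24, 3.35, 2.63, 1.52, 2.57, 0.99]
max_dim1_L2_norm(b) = 2.43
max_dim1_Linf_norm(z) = 3.35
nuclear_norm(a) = 18.04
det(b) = 0.00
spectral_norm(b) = 3.28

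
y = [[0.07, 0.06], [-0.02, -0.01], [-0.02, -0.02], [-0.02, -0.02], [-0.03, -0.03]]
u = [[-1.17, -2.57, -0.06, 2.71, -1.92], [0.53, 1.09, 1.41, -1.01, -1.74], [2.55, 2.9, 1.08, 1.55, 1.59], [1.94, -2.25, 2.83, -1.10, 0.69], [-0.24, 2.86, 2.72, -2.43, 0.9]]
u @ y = [[-0.03,  -0.04],[0.06,  0.07],[0.02,  0.02],[0.13,  0.08],[-0.11,  -0.08]]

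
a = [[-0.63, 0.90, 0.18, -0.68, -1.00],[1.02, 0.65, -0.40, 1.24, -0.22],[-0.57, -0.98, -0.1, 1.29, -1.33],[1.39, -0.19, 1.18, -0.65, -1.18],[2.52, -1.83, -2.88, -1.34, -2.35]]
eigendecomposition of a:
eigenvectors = [[(0.29+0.02j),  (0.29-0.02j),  -0.30-0.43j,  (-0.3+0.43j),  (-0.32+0j)],[(0.67+0j),  0.67-0.00j,  0.15+0.18j,  0.15-0.18j,  (-0.01+0j)],[(0.09+0.33j),  0.09-0.33j,  -0.04-0.18j,  (-0.04+0.18j),  (-0.45+0j)],[0.35+0.24j,  (0.35-0.24j),  -0.42+0.13j,  (-0.42-0.13j),  (-0+0j)],[(-0.32-0.26j),  -0.32+0.26j,  (-0.66+0j),  (-0.66-0j),  -0.83+0.00j]]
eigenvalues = [(1.79+0.37j), (1.79-0.37j), (-1.85+1.64j), (-1.85-1.64j), (-2.97+0j)]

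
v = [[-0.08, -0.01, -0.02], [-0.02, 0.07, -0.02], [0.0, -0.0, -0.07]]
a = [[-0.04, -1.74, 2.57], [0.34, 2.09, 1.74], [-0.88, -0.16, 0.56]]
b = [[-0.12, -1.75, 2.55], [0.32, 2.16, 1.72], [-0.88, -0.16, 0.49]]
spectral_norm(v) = 0.09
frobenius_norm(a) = 4.27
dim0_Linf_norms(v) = [0.08, 0.07, 0.07]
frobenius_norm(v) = 0.13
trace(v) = -0.08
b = a + v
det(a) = 7.52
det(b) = 7.48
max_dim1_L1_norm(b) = 4.42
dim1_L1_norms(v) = [0.11, 0.11, 0.07]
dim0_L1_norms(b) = [1.32, 4.07, 4.76]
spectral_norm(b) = 3.17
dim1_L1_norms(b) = [4.42, 4.2, 1.53]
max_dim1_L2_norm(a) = 3.1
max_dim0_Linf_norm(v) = 0.08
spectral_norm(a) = 3.20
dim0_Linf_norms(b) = [0.88, 2.16, 2.55]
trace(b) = 2.53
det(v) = 0.00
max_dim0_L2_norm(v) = 0.08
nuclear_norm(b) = 6.78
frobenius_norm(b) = 4.28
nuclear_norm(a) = 6.77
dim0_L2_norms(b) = [0.94, 2.78, 3.11]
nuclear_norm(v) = 0.23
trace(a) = 2.61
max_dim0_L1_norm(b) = 4.76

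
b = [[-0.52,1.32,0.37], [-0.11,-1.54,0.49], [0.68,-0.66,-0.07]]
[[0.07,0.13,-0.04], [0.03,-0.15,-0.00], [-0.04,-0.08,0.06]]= b @ [[-0.04, -0.03, 0.09], [0.01, 0.09, 0.00], [0.09, -0.02, 0.02]]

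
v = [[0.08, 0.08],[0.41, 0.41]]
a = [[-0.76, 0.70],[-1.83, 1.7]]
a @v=[[0.23, 0.23], [0.55, 0.55]]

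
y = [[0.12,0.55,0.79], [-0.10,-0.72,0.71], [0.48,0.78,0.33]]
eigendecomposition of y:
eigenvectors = [[-0.69, 0.89, -0.11],[-0.23, -0.43, 0.88],[-0.68, -0.15, -0.46]]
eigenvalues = [1.08, -0.28, -1.07]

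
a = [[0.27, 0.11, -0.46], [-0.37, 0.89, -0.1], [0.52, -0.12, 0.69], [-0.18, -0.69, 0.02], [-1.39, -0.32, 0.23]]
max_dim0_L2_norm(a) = 1.56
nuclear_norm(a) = 3.58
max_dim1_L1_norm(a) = 1.94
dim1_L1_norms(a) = [0.84, 1.36, 1.33, 0.89, 1.94]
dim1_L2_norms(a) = [0.54, 0.97, 0.87, 0.71, 1.44]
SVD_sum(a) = [[0.31, 0.06, -0.02], [-0.17, -0.04, 0.01], [0.43, 0.09, -0.03], [-0.31, -0.06, 0.02], [-1.40, -0.29, 0.09]] + [[-0.05, 0.19, -0.08],[-0.2, 0.83, -0.34],[0.1, -0.43, 0.18],[0.13, -0.54, 0.22],[0.02, -0.07, 0.03]] + [[0.01, -0.15, -0.36],[-0.00, 0.09, 0.23],[-0.01, 0.22, 0.54],[0.0, -0.09, -0.22],[-0.0, 0.04, 0.11]]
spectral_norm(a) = 1.58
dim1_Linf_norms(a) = [0.46, 0.89, 0.69, 0.69, 1.39]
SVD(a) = [[-0.20, 0.18, 0.49], [0.11, 0.76, -0.31], [-0.28, -0.39, -0.74], [0.20, -0.49, 0.30], [0.91, -0.06, -0.15]] @ diag([1.5783619700454068, 1.2147417225905908, 0.791186475435485]) @ [[-0.98,  -0.2,  0.07], [-0.21,  0.9,  -0.37], [0.02,  -0.38,  -0.93]]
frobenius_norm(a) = 2.14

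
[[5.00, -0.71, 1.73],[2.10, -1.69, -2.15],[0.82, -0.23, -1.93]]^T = [[5.00, 2.1, 0.82],[-0.71, -1.69, -0.23],[1.73, -2.15, -1.93]]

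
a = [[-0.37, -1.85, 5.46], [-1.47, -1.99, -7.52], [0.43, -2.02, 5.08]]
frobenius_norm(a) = 11.23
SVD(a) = [[0.51, 0.51, -0.69], [-0.71, 0.71, -0.0], [0.49, 0.49, 0.72]] @ diag([10.656383114653867, 3.4918176755714696, 0.6023356491912555]) @ [[0.1,  -0.05,  0.99], [-0.29,  -0.96,  -0.02], [0.95,  -0.29,  -0.11]]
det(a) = 22.41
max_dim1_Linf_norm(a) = 7.52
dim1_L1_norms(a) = [7.68, 10.98, 7.53]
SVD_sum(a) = [[0.54, -0.27, 5.45],[-0.75, 0.38, -7.47],[0.51, -0.26, 5.16]] + [[-0.52, -1.7, -0.03], [-0.72, -2.37, -0.05], [-0.5, -1.64, -0.03]] + [[-0.4, 0.12, 0.05], [-0.0, 0.0, 0.00], [0.41, -0.13, -0.05]]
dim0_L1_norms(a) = [2.27, 5.86, 18.06]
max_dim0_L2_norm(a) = 10.59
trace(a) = 2.72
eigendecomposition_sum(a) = [[0.52,-1.23,5.22],[-0.53,1.25,-5.32],[0.56,-1.32,5.62]] + [[-0.68, -0.01, 0.63], [0.16, 0.00, -0.15], [0.11, 0.00, -0.10]] + [[-0.21,  -0.62,  -0.39],[-1.10,  -3.24,  -2.05],[-0.24,  -0.70,  -0.44]]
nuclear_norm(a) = 14.75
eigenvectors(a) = [[-0.56,0.96,0.18], [0.57,-0.23,0.96], [-0.60,-0.15,0.21]]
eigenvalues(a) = [7.39, -0.78, -3.89]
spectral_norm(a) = 10.66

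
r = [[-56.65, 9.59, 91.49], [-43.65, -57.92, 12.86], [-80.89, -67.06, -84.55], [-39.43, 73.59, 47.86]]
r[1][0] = -43.65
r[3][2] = 47.86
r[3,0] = -39.43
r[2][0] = -80.89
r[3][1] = 73.59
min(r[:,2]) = -84.55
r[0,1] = 9.59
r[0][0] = -56.65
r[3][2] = 47.86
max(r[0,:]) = 91.49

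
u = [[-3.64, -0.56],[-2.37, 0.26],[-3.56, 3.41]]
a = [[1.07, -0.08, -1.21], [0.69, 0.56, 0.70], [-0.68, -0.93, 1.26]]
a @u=[[0.60, -4.75],[-6.33, 2.15],[0.19, 4.44]]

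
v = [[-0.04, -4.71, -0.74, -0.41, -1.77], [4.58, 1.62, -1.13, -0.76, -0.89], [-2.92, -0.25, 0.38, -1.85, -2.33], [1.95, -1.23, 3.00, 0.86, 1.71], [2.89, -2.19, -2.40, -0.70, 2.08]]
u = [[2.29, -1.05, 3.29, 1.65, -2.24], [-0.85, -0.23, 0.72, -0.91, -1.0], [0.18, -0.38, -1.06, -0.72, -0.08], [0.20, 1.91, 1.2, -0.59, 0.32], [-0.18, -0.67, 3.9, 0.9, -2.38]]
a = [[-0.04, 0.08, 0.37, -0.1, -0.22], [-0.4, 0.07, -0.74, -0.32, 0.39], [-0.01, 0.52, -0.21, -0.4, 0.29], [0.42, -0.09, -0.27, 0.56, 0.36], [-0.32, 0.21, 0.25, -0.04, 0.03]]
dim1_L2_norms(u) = [4.99, 1.77, 1.35, 2.36, 4.71]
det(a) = 0.00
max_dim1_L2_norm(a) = 0.98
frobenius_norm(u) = 7.59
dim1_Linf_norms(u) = [3.29, 1.0, 1.06, 1.91, 3.9]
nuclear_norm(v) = 21.53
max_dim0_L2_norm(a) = 0.93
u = v @ a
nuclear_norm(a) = 2.97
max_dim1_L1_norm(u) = 10.52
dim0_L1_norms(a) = [1.19, 0.97, 1.84, 1.42, 1.29]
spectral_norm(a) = 1.15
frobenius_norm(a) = 1.63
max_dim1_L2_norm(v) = 5.12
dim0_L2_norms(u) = [2.46, 2.32, 5.4, 2.29, 3.43]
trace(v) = 4.90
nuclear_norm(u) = 12.61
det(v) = 749.93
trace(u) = -1.97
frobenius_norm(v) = 10.56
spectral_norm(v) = 6.93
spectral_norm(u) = 6.70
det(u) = 0.37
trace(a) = 0.41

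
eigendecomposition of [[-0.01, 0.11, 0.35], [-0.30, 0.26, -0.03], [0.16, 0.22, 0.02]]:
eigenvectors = [[(-0.69+0j), -0.04-0.53j, -0.04+0.53j], [-0.35+0.00j, (0.7+0j), 0.70-0.00j], [(0.63+0j), (0.13-0.46j), 0.13+0.46j]]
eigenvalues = [(-0.28+0j), (0.27+0.25j), (0.27-0.25j)]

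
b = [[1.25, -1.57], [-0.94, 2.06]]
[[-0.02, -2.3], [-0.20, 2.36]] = b@[[-0.33, -0.95], [-0.25, 0.71]]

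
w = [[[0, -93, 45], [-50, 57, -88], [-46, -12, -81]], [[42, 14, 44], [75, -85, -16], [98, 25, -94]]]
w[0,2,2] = -81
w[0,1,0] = -50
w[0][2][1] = -12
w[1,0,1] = 14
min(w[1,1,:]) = -85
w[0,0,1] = -93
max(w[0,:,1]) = 57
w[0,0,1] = -93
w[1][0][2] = 44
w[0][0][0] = 0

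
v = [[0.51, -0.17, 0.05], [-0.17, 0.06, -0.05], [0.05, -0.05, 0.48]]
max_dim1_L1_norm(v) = 0.73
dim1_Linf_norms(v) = [0.51, 0.17, 0.48]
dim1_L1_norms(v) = [0.73, 0.28, 0.58]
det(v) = 0.00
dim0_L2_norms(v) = [0.54, 0.19, 0.49]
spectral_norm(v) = 0.60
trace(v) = 1.05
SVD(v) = [[-0.83, -0.47, 0.31], [0.30, 0.09, 0.95], [-0.47, 0.88, 0.07]] @ diag([0.6006717744863849, 0.44843351662356784, 0.0008947088900472571]) @ [[-0.83, 0.30, -0.47], [-0.47, 0.09, 0.88], [0.31, 0.95, 0.07]]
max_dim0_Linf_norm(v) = 0.51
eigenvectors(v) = [[0.31, 0.83, -0.47],[0.95, -0.30, 0.09],[0.07, 0.47, 0.88]]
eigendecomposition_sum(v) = [[0.0,0.00,0.00], [0.00,0.00,0.00], [0.0,0.0,0.0]] + [[0.41, -0.15, 0.23],  [-0.15, 0.06, -0.09],  [0.23, -0.09, 0.13]] + [[0.10, -0.02, -0.18], [-0.02, 0.0, 0.04], [-0.18, 0.04, 0.35]]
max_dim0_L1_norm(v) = 0.73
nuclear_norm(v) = 1.05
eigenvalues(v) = [0.0, 0.6, 0.45]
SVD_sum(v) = [[0.41, -0.15, 0.23], [-0.15, 0.06, -0.09], [0.23, -0.09, 0.13]] + [[0.1, -0.02, -0.18], [-0.02, 0.00, 0.04], [-0.18, 0.04, 0.35]] + [[0.0, 0.0, 0.00], [0.00, 0.00, 0.00], [0.0, 0.00, 0.0]]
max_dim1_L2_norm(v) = 0.54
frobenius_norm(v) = 0.75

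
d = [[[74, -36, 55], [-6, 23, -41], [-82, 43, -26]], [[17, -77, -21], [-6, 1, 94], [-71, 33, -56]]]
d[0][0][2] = 55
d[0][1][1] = 23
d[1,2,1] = 33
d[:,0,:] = [[74, -36, 55], [17, -77, -21]]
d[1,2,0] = -71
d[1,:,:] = [[17, -77, -21], [-6, 1, 94], [-71, 33, -56]]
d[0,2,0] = -82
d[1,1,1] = 1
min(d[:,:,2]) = -56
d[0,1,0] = -6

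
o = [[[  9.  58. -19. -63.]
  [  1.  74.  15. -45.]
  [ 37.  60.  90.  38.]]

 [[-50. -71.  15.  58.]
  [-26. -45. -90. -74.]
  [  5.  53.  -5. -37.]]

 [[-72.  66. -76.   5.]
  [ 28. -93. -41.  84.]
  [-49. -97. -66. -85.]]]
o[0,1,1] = 74.0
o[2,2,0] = -49.0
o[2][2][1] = -97.0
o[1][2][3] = -37.0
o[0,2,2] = 90.0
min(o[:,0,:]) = -76.0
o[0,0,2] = -19.0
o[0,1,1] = 74.0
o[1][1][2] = -90.0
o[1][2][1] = 53.0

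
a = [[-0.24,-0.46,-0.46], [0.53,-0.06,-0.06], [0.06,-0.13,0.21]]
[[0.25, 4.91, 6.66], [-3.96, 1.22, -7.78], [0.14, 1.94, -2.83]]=a @ [[-7.11,1.04,-15.41], [0.3,-12.45,1.63], [2.87,1.24,-8.07]]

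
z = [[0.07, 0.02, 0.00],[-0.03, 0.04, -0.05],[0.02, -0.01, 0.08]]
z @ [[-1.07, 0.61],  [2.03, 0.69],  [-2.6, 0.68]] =[[-0.03, 0.06], [0.24, -0.02], [-0.25, 0.06]]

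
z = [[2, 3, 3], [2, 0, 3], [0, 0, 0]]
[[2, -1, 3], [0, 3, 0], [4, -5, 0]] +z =[[4, 2, 6], [2, 3, 3], [4, -5, 0]]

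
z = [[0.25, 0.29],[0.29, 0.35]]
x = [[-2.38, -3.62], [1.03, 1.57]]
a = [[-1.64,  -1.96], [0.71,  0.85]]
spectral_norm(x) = 4.72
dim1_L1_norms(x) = [6.0, 2.6]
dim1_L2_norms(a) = [2.56, 1.11]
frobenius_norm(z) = 0.59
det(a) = -0.00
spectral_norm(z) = 0.59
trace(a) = -0.79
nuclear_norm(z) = 0.60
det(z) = 0.00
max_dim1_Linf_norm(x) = 3.62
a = x @ z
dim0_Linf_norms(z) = [0.29, 0.35]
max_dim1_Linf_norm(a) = 1.96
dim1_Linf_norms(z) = [0.29, 0.35]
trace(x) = -0.81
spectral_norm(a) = 2.79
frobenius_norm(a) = 2.79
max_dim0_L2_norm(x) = 3.95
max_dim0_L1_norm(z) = 0.64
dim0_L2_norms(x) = [2.59, 3.95]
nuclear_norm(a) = 2.79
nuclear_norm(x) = 4.72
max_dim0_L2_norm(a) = 2.14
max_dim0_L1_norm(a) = 2.81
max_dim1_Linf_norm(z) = 0.35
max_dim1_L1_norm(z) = 0.64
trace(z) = 0.60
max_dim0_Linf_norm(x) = 3.62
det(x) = -0.01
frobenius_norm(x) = 4.72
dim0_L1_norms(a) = [2.35, 2.81]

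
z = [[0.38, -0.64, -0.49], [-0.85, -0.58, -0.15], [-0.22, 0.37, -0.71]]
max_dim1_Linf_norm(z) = 0.85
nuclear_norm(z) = 2.76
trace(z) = -0.91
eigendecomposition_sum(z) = [[(0.64+0j), -0.33-0.00j, -0.17+0.00j],[(-0.36+0j), (0.18+0j), (0.09+0j)],[(-0.17+0j), 0.09+0.00j, (0.05+0j)]] + [[(-0.13-0.01j), -0.16+0.09j, (-0.16-0.21j)],  [-0.25-0.14j, (-0.38+0.02j), -0.12-0.55j],  [(-0.02+0.23j), (0.14+0.28j), (-0.38+0.27j)]] + [[(-0.13+0.01j), (-0.16-0.09j), -0.16+0.21j], [(-0.25+0.14j), (-0.38-0.02j), (-0.12+0.55j)], [-0.02-0.23j, (0.14-0.28j), -0.38-0.27j]]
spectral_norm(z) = 1.07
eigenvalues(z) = [(0.87+0j), (-0.89+0.29j), (-0.89-0.29j)]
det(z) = 0.76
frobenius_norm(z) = 1.60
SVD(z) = [[0.34, -0.94, -0.05], [0.92, 0.34, -0.18], [0.18, 0.02, 0.98]] @ diag([1.0683919833283126, 0.8657373976512226, 0.8209368600981949]) @ [[-0.65, -0.64, -0.41],[-0.75, 0.47, 0.46],[-0.1, 0.60, -0.79]]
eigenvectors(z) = [[(0.85+0j), (0.31-0.14j), 0.31+0.14j],  [-0.47+0.00j, 0.72+0.00j, (0.72-0j)],  [(-0.23+0j), -0.24-0.55j, -0.24+0.55j]]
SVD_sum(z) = [[-0.24, -0.23, -0.15], [-0.64, -0.63, -0.4], [-0.13, -0.12, -0.08]] + [[0.61,  -0.39,  -0.37], [-0.22,  0.14,  0.14], [-0.01,  0.01,  0.01]] + [[0.00, -0.02, 0.03], [0.01, -0.09, 0.11], [-0.08, 0.49, -0.64]]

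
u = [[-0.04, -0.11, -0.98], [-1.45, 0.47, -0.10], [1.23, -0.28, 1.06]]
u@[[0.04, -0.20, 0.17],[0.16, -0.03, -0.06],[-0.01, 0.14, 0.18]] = [[-0.01,-0.13,-0.18], [0.02,0.26,-0.29], [-0.01,-0.09,0.42]]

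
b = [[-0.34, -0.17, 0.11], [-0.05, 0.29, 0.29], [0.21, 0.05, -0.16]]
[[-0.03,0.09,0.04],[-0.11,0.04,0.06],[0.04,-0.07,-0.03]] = b @ [[0.05, -0.12, -0.25], [-0.11, -0.12, 0.23], [-0.25, 0.23, -0.08]]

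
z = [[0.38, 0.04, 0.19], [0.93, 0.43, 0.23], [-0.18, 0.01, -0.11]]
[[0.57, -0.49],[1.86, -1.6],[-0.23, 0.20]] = z @[[1.63, -1.40], [1.08, -0.93], [-0.51, 0.43]]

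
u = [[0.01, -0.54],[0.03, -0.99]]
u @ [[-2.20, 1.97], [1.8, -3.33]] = [[-0.99, 1.82], [-1.85, 3.36]]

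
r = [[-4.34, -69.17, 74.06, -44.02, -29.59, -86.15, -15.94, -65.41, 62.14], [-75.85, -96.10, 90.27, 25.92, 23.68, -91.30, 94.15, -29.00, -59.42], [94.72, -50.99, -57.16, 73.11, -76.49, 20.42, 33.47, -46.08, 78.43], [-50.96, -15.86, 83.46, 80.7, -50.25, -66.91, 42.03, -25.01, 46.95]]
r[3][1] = -15.86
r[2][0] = 94.72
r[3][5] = -66.91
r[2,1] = -50.99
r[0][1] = -69.17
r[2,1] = -50.99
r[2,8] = 78.43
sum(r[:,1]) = -232.12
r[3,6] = 42.03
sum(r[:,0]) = -36.43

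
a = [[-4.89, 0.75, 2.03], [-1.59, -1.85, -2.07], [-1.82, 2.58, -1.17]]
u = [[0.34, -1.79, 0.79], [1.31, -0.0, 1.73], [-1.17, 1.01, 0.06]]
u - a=[[5.23, -2.54, -1.24], [2.9, 1.85, 3.80], [0.65, -1.57, 1.23]]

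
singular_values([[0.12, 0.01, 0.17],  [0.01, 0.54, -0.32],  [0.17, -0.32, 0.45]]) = [0.83, 0.28, 0.0]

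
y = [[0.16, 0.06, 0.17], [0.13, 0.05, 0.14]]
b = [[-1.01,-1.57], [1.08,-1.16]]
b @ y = [[-0.37, -0.14, -0.39], [0.02, 0.01, 0.02]]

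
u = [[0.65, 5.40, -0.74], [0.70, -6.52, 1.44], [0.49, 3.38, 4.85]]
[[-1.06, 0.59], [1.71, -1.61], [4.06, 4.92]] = u@[[-0.04, -0.92],[-0.07, 0.34],[0.89, 0.87]]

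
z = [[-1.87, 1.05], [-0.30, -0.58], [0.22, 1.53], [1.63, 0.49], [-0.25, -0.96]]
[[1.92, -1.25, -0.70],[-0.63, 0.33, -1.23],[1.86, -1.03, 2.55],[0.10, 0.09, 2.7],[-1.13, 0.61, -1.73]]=z@ [[-0.32, 0.27, 1.21],[1.26, -0.71, 1.49]]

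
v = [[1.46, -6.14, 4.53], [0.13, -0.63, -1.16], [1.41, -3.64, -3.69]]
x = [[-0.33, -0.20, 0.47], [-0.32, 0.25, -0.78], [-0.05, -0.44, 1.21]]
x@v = [[0.15, 0.44, -3.0],  [-1.53, 4.65, 1.14],  [1.58, -3.82, -4.18]]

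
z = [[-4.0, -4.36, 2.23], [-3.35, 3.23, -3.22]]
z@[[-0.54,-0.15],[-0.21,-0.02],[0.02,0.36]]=[[3.12, 1.49],[1.07, -0.72]]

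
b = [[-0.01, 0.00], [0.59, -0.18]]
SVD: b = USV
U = [[-0.02, 1.00], [1.0, 0.02]]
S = [0.62, 0.0]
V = [[0.96, -0.29], [-0.29, -0.96]]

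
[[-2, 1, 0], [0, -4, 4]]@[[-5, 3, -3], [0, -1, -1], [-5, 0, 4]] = [[10, -7, 5], [-20, 4, 20]]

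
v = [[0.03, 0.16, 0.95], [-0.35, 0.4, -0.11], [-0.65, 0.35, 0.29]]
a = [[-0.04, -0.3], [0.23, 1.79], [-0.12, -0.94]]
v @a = [[-0.08, -0.62], [0.12, 0.92], [0.07, 0.55]]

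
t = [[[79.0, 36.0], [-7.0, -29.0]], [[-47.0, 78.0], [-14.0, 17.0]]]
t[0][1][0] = -7.0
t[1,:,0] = [-47.0, -14.0]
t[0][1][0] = -7.0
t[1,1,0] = -14.0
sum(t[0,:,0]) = 72.0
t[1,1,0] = -14.0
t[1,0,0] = -47.0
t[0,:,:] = [[79.0, 36.0], [-7.0, -29.0]]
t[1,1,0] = -14.0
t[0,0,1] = 36.0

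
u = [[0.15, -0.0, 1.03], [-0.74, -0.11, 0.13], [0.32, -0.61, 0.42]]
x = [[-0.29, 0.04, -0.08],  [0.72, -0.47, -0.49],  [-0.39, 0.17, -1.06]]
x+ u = [[-0.14, 0.04, 0.95], [-0.02, -0.58, -0.36], [-0.07, -0.44, -0.64]]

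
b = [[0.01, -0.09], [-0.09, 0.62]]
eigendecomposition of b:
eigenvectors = [[-0.99, 0.14],  [-0.14, -0.99]]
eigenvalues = [-0.0, 0.63]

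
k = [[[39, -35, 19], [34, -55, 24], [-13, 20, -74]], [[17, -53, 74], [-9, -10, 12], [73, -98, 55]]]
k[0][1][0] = 34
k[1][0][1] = -53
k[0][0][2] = 19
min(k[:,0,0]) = 17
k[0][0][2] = 19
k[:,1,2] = [24, 12]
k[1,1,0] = -9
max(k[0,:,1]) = 20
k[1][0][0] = 17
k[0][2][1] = 20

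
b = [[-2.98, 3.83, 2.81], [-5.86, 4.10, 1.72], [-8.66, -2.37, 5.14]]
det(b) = 122.16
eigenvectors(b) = [[(0.23-0.45j), 0.23+0.45j, 0.25+0.00j], [0.38-0.18j, (0.38+0.18j), (-0.26+0j)], [(0.76+0j), (0.76-0j), (0.93+0j)]]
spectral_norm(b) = 12.44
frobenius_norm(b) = 13.88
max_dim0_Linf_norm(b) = 8.66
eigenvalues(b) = [(1.37+5.73j), (1.37-5.73j), (3.52+0j)]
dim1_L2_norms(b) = [5.61, 7.36, 10.35]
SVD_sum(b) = [[-3.86,  0.59,  2.10], [-5.63,  0.86,  3.06], [-8.41,  1.29,  4.57]] + [[0.27, 3.15, -0.39], [0.28, 3.31, -0.41], [-0.31, -3.66, 0.46]] + [[0.61, 0.09, 1.10], [-0.51, -0.07, -0.93], [0.06, 0.01, 0.11]]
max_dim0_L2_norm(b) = 10.87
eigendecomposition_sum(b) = [[-1.73+3.04j, 2.52+0.44j, 1.17-0.68j], [-2.68+1.08j, (1.4+1.58j), 1.11+0.16j], [(-5.22-0.28j), (1.09+3.67j), 1.69+1.12j]] + [[(-1.73-3.04j), (2.52-0.44j), (1.17+0.68j)], [(-2.68-1.08j), (1.4-1.58j), 1.11-0.16j], [-5.22+0.28j, 1.09-3.67j, (1.69-1.12j)]] + [[(0.47+0j), -1.21-0.00j, (0.46+0j)], [(-0.5-0j), 1.29+0.00j, -0.50-0.00j], [1.78+0.00j, (-4.56-0j), 1.75+0.00j]]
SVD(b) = [[-0.36,0.54,0.76],[-0.52,0.57,-0.64],[-0.78,-0.63,0.08]] @ diag([12.438457948253706, 5.926554401839354, 1.6571713223329607]) @ [[0.87, -0.13, -0.47], [0.08, 0.99, -0.12], [0.48, 0.07, 0.87]]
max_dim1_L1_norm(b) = 16.17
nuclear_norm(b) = 20.02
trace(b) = 6.26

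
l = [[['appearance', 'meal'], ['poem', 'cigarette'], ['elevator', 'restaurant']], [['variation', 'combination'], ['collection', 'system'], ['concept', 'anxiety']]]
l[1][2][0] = 'concept'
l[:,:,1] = [['meal', 'cigarette', 'restaurant'], ['combination', 'system', 'anxiety']]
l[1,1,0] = 'collection'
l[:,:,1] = [['meal', 'cigarette', 'restaurant'], ['combination', 'system', 'anxiety']]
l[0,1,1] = 'cigarette'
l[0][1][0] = 'poem'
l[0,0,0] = 'appearance'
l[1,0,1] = 'combination'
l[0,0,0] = 'appearance'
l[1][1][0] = 'collection'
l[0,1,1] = 'cigarette'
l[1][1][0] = 'collection'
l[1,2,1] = 'anxiety'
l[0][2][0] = 'elevator'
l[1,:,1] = ['combination', 'system', 'anxiety']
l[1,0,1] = 'combination'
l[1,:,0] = ['variation', 'collection', 'concept']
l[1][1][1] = 'system'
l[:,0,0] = ['appearance', 'variation']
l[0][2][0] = 'elevator'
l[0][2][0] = 'elevator'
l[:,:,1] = [['meal', 'cigarette', 'restaurant'], ['combination', 'system', 'anxiety']]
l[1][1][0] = 'collection'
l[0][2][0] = 'elevator'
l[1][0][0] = 'variation'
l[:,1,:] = [['poem', 'cigarette'], ['collection', 'system']]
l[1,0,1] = 'combination'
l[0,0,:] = ['appearance', 'meal']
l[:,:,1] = [['meal', 'cigarette', 'restaurant'], ['combination', 'system', 'anxiety']]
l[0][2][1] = 'restaurant'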